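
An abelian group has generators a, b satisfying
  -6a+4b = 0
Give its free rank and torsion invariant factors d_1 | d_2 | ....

rank_ℚ(R)=1; free=2−1=1
SNF(R) diag = [2] → torsion [2]

Answer: M ≅ ℤ^1 ⊕ ℤ/2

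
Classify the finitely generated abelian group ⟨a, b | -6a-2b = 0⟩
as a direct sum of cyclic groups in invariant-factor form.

Answer: M ≅ ℤ^1 ⊕ ℤ/2

Derivation:
rank_ℚ(R)=1; free=2−1=1
SNF(R) diag = [2] → torsion [2]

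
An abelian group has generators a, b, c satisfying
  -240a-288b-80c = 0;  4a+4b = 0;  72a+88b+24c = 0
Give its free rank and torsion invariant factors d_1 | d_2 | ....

rank_ℚ(R)=3; free=3−3=0
SNF(R) diag = [4, 8, 16] → torsion [4, 8, 16]

Answer: M ≅ ℤ/4 ⊕ ℤ/8 ⊕ ℤ/16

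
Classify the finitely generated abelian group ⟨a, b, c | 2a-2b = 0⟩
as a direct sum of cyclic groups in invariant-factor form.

rank_ℚ(R)=1; free=3−1=2
SNF(R) diag = [2] → torsion [2]

Answer: M ≅ ℤ^2 ⊕ ℤ/2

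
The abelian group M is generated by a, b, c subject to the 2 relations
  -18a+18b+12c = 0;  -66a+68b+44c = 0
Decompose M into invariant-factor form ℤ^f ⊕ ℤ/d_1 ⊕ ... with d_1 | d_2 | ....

Answer: M ≅ ℤ^1 ⊕ ℤ/2 ⊕ ℤ/6

Derivation:
rank_ℚ(R)=2; free=3−2=1
SNF(R) diag = [2, 6] → torsion [2, 6]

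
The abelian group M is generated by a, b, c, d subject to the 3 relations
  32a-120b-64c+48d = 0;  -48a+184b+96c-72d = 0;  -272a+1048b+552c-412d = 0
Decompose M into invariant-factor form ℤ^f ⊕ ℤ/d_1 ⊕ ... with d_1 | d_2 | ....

Answer: M ≅ ℤ^1 ⊕ ℤ/4 ⊕ ℤ/8 ⊕ ℤ/16

Derivation:
rank_ℚ(R)=3; free=4−3=1
SNF(R) diag = [4, 8, 16] → torsion [4, 8, 16]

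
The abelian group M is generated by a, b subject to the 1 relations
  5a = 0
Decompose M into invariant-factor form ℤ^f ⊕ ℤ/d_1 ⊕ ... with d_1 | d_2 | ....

Answer: M ≅ ℤ^1 ⊕ ℤ/5

Derivation:
rank_ℚ(R)=1; free=2−1=1
SNF(R) diag = [5] → torsion [5]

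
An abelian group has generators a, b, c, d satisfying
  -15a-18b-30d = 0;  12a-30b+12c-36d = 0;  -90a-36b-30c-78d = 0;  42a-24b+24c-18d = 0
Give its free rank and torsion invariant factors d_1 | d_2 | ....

Answer: M ≅ ℤ/3 ⊕ ℤ/6 ⊕ ℤ/6 ⊕ ℤ/18

Derivation:
rank_ℚ(R)=4; free=4−4=0
SNF(R) diag = [3, 6, 6, 18] → torsion [3, 6, 6, 18]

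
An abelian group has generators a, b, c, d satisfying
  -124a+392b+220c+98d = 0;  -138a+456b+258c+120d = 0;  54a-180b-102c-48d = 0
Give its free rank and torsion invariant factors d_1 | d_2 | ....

Answer: M ≅ ℤ^1 ⊕ ℤ/2 ⊕ ℤ/6 ⊕ ℤ/12

Derivation:
rank_ℚ(R)=3; free=4−3=1
SNF(R) diag = [2, 6, 12] → torsion [2, 6, 12]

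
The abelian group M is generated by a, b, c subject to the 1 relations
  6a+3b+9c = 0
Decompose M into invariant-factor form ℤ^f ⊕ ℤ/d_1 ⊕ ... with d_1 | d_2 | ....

rank_ℚ(R)=1; free=3−1=2
SNF(R) diag = [3] → torsion [3]

Answer: M ≅ ℤ^2 ⊕ ℤ/3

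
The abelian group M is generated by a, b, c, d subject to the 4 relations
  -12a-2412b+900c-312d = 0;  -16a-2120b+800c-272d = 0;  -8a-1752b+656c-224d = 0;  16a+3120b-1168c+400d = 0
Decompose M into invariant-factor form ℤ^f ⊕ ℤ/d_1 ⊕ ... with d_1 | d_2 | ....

Answer: M ≅ ℤ/4 ⊕ ℤ/8 ⊕ ℤ/24 ⊕ ℤ/48

Derivation:
rank_ℚ(R)=4; free=4−4=0
SNF(R) diag = [4, 8, 24, 48] → torsion [4, 8, 24, 48]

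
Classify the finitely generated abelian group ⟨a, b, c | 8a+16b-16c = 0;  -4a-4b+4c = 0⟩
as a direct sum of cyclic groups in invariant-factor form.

rank_ℚ(R)=2; free=3−2=1
SNF(R) diag = [4, 8] → torsion [4, 8]

Answer: M ≅ ℤ^1 ⊕ ℤ/4 ⊕ ℤ/8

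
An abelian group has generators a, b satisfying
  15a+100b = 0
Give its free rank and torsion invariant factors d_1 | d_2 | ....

Answer: M ≅ ℤ^1 ⊕ ℤ/5

Derivation:
rank_ℚ(R)=1; free=2−1=1
SNF(R) diag = [5] → torsion [5]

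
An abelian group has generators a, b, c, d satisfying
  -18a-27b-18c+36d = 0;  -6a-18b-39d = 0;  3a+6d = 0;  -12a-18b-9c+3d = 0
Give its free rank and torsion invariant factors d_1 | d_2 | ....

Answer: M ≅ ℤ/3 ⊕ ℤ/9 ⊕ ℤ/9 ⊕ ℤ/9

Derivation:
rank_ℚ(R)=4; free=4−4=0
SNF(R) diag = [3, 9, 9, 9] → torsion [3, 9, 9, 9]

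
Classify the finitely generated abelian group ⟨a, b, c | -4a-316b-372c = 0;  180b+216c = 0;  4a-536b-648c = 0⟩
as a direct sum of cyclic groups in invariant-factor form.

rank_ℚ(R)=3; free=3−3=0
SNF(R) diag = [4, 12, 36] → torsion [4, 12, 36]

Answer: M ≅ ℤ/4 ⊕ ℤ/12 ⊕ ℤ/36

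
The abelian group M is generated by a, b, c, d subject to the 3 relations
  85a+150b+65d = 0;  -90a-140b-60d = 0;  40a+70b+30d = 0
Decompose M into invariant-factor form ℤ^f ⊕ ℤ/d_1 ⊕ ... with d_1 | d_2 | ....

Answer: M ≅ ℤ^1 ⊕ ℤ/5 ⊕ ℤ/10 ⊕ ℤ/10

Derivation:
rank_ℚ(R)=3; free=4−3=1
SNF(R) diag = [5, 10, 10] → torsion [5, 10, 10]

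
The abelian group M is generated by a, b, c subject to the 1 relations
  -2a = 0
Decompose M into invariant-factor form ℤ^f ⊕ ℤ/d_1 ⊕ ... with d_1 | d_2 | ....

Answer: M ≅ ℤ^2 ⊕ ℤ/2

Derivation:
rank_ℚ(R)=1; free=3−1=2
SNF(R) diag = [2] → torsion [2]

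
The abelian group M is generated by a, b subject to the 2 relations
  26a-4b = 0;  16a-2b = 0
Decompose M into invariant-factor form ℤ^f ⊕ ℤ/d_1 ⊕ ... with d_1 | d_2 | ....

Answer: M ≅ ℤ/2 ⊕ ℤ/6

Derivation:
rank_ℚ(R)=2; free=2−2=0
SNF(R) diag = [2, 6] → torsion [2, 6]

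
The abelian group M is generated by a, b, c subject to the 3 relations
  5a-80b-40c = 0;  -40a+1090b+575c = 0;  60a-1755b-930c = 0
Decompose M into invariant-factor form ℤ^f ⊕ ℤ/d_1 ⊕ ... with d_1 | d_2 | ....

rank_ℚ(R)=3; free=3−3=0
SNF(R) diag = [5, 15, 15] → torsion [5, 15, 15]

Answer: M ≅ ℤ/5 ⊕ ℤ/15 ⊕ ℤ/15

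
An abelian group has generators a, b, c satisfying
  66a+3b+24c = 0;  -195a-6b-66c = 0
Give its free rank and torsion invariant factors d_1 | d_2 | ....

Answer: M ≅ ℤ^1 ⊕ ℤ/3 ⊕ ℤ/9

Derivation:
rank_ℚ(R)=2; free=3−2=1
SNF(R) diag = [3, 9] → torsion [3, 9]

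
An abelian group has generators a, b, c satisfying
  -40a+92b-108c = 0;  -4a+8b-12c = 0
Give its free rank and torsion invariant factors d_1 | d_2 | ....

rank_ℚ(R)=2; free=3−2=1
SNF(R) diag = [4, 12] → torsion [4, 12]

Answer: M ≅ ℤ^1 ⊕ ℤ/4 ⊕ ℤ/12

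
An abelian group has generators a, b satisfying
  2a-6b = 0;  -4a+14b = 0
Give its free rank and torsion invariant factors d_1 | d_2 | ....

rank_ℚ(R)=2; free=2−2=0
SNF(R) diag = [2, 2] → torsion [2, 2]

Answer: M ≅ ℤ/2 ⊕ ℤ/2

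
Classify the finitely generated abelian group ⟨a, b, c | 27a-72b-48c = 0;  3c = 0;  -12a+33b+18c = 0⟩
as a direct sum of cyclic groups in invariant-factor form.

Answer: M ≅ ℤ/3 ⊕ ℤ/3 ⊕ ℤ/9

Derivation:
rank_ℚ(R)=3; free=3−3=0
SNF(R) diag = [3, 3, 9] → torsion [3, 3, 9]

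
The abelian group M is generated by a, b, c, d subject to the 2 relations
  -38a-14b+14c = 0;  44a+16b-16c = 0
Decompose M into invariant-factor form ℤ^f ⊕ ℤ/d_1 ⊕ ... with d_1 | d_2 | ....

rank_ℚ(R)=2; free=4−2=2
SNF(R) diag = [2, 4] → torsion [2, 4]

Answer: M ≅ ℤ^2 ⊕ ℤ/2 ⊕ ℤ/4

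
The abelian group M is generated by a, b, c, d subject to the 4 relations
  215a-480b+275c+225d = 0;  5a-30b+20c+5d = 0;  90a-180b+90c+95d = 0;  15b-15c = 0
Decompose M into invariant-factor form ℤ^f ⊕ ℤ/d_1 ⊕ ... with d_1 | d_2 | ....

Answer: M ≅ ℤ/5 ⊕ ℤ/5 ⊕ ℤ/15 ⊕ ℤ/45

Derivation:
rank_ℚ(R)=4; free=4−4=0
SNF(R) diag = [5, 5, 15, 45] → torsion [5, 5, 15, 45]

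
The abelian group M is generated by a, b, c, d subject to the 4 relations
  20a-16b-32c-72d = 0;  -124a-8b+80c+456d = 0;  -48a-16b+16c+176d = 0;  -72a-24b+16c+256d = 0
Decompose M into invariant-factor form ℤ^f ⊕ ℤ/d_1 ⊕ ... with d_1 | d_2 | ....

Answer: M ≅ ℤ/4 ⊕ ℤ/8 ⊕ ℤ/16 ⊕ ℤ/32

Derivation:
rank_ℚ(R)=4; free=4−4=0
SNF(R) diag = [4, 8, 16, 32] → torsion [4, 8, 16, 32]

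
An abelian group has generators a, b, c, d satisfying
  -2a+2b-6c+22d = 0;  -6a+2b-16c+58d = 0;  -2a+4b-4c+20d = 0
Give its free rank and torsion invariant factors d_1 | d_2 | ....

rank_ℚ(R)=3; free=4−3=1
SNF(R) diag = [2, 2, 6] → torsion [2, 2, 6]

Answer: M ≅ ℤ^1 ⊕ ℤ/2 ⊕ ℤ/2 ⊕ ℤ/6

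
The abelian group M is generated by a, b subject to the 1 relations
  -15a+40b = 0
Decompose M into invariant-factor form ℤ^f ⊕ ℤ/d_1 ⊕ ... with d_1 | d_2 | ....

Answer: M ≅ ℤ^1 ⊕ ℤ/5

Derivation:
rank_ℚ(R)=1; free=2−1=1
SNF(R) diag = [5] → torsion [5]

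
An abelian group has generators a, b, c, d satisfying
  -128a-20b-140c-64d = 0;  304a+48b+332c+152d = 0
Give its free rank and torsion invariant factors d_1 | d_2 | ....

Answer: M ≅ ℤ^2 ⊕ ℤ/4 ⊕ ℤ/4

Derivation:
rank_ℚ(R)=2; free=4−2=2
SNF(R) diag = [4, 4] → torsion [4, 4]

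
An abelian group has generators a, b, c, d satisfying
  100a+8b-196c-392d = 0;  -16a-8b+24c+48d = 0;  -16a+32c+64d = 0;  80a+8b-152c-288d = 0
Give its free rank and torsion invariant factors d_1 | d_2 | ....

rank_ℚ(R)=4; free=4−4=0
SNF(R) diag = [4, 8, 16, 16] → torsion [4, 8, 16, 16]

Answer: M ≅ ℤ/4 ⊕ ℤ/8 ⊕ ℤ/16 ⊕ ℤ/16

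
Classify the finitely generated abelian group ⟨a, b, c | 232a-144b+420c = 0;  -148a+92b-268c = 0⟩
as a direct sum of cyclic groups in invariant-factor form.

Answer: M ≅ ℤ^1 ⊕ ℤ/4 ⊕ ℤ/4

Derivation:
rank_ℚ(R)=2; free=3−2=1
SNF(R) diag = [4, 4] → torsion [4, 4]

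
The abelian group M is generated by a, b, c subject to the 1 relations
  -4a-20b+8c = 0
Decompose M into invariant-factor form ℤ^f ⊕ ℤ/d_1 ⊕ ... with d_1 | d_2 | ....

Answer: M ≅ ℤ^2 ⊕ ℤ/4

Derivation:
rank_ℚ(R)=1; free=3−1=2
SNF(R) diag = [4] → torsion [4]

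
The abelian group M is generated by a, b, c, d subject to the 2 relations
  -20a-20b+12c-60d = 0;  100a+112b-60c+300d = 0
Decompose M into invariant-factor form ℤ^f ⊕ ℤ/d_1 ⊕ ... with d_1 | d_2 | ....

rank_ℚ(R)=2; free=4−2=2
SNF(R) diag = [4, 12] → torsion [4, 12]

Answer: M ≅ ℤ^2 ⊕ ℤ/4 ⊕ ℤ/12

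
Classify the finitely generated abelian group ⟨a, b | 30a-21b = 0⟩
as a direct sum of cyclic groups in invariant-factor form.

Answer: M ≅ ℤ^1 ⊕ ℤ/3

Derivation:
rank_ℚ(R)=1; free=2−1=1
SNF(R) diag = [3] → torsion [3]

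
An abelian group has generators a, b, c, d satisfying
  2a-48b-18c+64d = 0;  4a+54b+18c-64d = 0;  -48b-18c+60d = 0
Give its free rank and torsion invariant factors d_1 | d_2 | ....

rank_ℚ(R)=3; free=4−3=1
SNF(R) diag = [2, 6, 18] → torsion [2, 6, 18]

Answer: M ≅ ℤ^1 ⊕ ℤ/2 ⊕ ℤ/6 ⊕ ℤ/18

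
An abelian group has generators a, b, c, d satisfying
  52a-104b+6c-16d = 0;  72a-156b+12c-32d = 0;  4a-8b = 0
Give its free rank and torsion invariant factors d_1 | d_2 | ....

Answer: M ≅ ℤ^1 ⊕ ℤ/2 ⊕ ℤ/4 ⊕ ℤ/12

Derivation:
rank_ℚ(R)=3; free=4−3=1
SNF(R) diag = [2, 4, 12] → torsion [2, 4, 12]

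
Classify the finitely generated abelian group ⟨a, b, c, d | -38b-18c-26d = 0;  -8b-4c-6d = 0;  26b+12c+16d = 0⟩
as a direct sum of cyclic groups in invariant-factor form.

rank_ℚ(R)=3; free=4−3=1
SNF(R) diag = [2, 2, 2] → torsion [2, 2, 2]

Answer: M ≅ ℤ^1 ⊕ ℤ/2 ⊕ ℤ/2 ⊕ ℤ/2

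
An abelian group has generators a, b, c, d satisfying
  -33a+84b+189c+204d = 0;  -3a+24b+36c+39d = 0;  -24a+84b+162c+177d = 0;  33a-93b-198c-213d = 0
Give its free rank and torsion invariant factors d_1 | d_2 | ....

rank_ℚ(R)=4; free=4−4=0
SNF(R) diag = [3, 9, 9, 9] → torsion [3, 9, 9, 9]

Answer: M ≅ ℤ/3 ⊕ ℤ/9 ⊕ ℤ/9 ⊕ ℤ/9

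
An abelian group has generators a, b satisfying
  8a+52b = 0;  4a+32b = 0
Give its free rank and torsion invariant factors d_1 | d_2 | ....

Answer: M ≅ ℤ/4 ⊕ ℤ/12

Derivation:
rank_ℚ(R)=2; free=2−2=0
SNF(R) diag = [4, 12] → torsion [4, 12]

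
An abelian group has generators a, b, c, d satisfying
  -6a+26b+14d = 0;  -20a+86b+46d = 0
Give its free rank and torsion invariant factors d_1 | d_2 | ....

Answer: M ≅ ℤ^2 ⊕ ℤ/2 ⊕ ℤ/2

Derivation:
rank_ℚ(R)=2; free=4−2=2
SNF(R) diag = [2, 2] → torsion [2, 2]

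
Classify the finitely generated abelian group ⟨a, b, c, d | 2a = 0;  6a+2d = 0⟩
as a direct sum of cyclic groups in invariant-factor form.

Answer: M ≅ ℤ^2 ⊕ ℤ/2 ⊕ ℤ/2

Derivation:
rank_ℚ(R)=2; free=4−2=2
SNF(R) diag = [2, 2] → torsion [2, 2]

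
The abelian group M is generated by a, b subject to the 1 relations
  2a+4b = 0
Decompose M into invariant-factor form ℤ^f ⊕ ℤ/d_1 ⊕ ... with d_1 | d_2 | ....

rank_ℚ(R)=1; free=2−1=1
SNF(R) diag = [2] → torsion [2]

Answer: M ≅ ℤ^1 ⊕ ℤ/2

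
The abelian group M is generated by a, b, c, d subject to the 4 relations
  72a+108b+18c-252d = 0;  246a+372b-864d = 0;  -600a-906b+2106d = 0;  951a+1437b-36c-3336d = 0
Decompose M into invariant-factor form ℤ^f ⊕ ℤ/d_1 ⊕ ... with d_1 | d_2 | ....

Answer: M ≅ ℤ/3 ⊕ ℤ/6 ⊕ ℤ/18 ⊕ ℤ/54

Derivation:
rank_ℚ(R)=4; free=4−4=0
SNF(R) diag = [3, 6, 18, 54] → torsion [3, 6, 18, 54]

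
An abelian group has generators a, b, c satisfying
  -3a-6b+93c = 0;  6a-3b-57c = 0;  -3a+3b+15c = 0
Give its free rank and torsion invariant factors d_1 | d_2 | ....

Answer: M ≅ ℤ/3 ⊕ ℤ/3 ⊕ ℤ/3

Derivation:
rank_ℚ(R)=3; free=3−3=0
SNF(R) diag = [3, 3, 3] → torsion [3, 3, 3]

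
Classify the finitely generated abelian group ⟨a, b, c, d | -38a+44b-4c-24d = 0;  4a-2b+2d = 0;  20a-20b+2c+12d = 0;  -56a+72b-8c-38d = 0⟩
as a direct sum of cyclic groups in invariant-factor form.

rank_ℚ(R)=4; free=4−4=0
SNF(R) diag = [2, 2, 2, 6] → torsion [2, 2, 2, 6]

Answer: M ≅ ℤ/2 ⊕ ℤ/2 ⊕ ℤ/2 ⊕ ℤ/6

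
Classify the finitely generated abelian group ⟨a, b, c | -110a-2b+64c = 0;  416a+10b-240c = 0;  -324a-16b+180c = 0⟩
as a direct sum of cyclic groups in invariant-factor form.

Answer: M ≅ ℤ/2 ⊕ ℤ/2 ⊕ ℤ/4

Derivation:
rank_ℚ(R)=3; free=3−3=0
SNF(R) diag = [2, 2, 4] → torsion [2, 2, 4]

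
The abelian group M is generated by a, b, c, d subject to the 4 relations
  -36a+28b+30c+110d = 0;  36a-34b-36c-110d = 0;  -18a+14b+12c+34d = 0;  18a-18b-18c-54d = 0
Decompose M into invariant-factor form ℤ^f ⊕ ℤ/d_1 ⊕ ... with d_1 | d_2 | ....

Answer: M ≅ ℤ/2 ⊕ ℤ/6 ⊕ ℤ/18 ⊕ ℤ/18

Derivation:
rank_ℚ(R)=4; free=4−4=0
SNF(R) diag = [2, 6, 18, 18] → torsion [2, 6, 18, 18]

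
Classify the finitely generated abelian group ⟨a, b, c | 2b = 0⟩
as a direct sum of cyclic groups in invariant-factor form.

Answer: M ≅ ℤ^2 ⊕ ℤ/2

Derivation:
rank_ℚ(R)=1; free=3−1=2
SNF(R) diag = [2] → torsion [2]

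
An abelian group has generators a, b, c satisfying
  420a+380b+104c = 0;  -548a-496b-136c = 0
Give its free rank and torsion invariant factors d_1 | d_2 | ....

Answer: M ≅ ℤ^1 ⊕ ℤ/4 ⊕ ℤ/4

Derivation:
rank_ℚ(R)=2; free=3−2=1
SNF(R) diag = [4, 4] → torsion [4, 4]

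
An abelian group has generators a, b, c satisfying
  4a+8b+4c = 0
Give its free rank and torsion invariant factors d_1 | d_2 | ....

Answer: M ≅ ℤ^2 ⊕ ℤ/4

Derivation:
rank_ℚ(R)=1; free=3−1=2
SNF(R) diag = [4] → torsion [4]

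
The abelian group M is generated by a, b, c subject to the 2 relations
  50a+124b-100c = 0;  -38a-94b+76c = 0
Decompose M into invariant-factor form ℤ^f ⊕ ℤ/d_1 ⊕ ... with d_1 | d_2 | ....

rank_ℚ(R)=2; free=3−2=1
SNF(R) diag = [2, 6] → torsion [2, 6]

Answer: M ≅ ℤ^1 ⊕ ℤ/2 ⊕ ℤ/6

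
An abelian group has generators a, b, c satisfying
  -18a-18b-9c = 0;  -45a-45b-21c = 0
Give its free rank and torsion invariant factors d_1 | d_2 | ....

rank_ℚ(R)=2; free=3−2=1
SNF(R) diag = [3, 9] → torsion [3, 9]

Answer: M ≅ ℤ^1 ⊕ ℤ/3 ⊕ ℤ/9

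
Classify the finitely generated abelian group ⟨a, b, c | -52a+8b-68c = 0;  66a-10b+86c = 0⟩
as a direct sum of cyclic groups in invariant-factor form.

rank_ℚ(R)=2; free=3−2=1
SNF(R) diag = [2, 4] → torsion [2, 4]

Answer: M ≅ ℤ^1 ⊕ ℤ/2 ⊕ ℤ/4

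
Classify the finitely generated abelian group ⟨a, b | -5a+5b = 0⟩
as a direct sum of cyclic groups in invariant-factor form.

Answer: M ≅ ℤ^1 ⊕ ℤ/5

Derivation:
rank_ℚ(R)=1; free=2−1=1
SNF(R) diag = [5] → torsion [5]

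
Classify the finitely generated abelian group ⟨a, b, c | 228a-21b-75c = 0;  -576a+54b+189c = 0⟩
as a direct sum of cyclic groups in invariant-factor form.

rank_ℚ(R)=2; free=3−2=1
SNF(R) diag = [3, 9] → torsion [3, 9]

Answer: M ≅ ℤ^1 ⊕ ℤ/3 ⊕ ℤ/9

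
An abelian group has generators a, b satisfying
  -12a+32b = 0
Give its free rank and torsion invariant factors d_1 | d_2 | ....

rank_ℚ(R)=1; free=2−1=1
SNF(R) diag = [4] → torsion [4]

Answer: M ≅ ℤ^1 ⊕ ℤ/4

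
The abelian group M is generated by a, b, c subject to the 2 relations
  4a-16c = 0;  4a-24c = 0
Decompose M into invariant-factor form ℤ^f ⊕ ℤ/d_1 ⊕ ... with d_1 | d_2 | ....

Answer: M ≅ ℤ^1 ⊕ ℤ/4 ⊕ ℤ/8

Derivation:
rank_ℚ(R)=2; free=3−2=1
SNF(R) diag = [4, 8] → torsion [4, 8]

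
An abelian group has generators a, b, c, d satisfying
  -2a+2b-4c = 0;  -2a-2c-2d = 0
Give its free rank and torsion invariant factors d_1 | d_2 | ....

Answer: M ≅ ℤ^2 ⊕ ℤ/2 ⊕ ℤ/2

Derivation:
rank_ℚ(R)=2; free=4−2=2
SNF(R) diag = [2, 2] → torsion [2, 2]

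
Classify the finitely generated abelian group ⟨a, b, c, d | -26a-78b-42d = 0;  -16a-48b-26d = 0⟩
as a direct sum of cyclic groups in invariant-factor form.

Answer: M ≅ ℤ^2 ⊕ ℤ/2 ⊕ ℤ/2

Derivation:
rank_ℚ(R)=2; free=4−2=2
SNF(R) diag = [2, 2] → torsion [2, 2]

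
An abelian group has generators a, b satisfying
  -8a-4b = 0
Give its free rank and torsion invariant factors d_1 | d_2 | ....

Answer: M ≅ ℤ^1 ⊕ ℤ/4

Derivation:
rank_ℚ(R)=1; free=2−1=1
SNF(R) diag = [4] → torsion [4]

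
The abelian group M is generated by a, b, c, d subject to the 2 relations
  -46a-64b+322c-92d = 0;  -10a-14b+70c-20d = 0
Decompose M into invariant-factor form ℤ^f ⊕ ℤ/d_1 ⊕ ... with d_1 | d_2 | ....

Answer: M ≅ ℤ^2 ⊕ ℤ/2 ⊕ ℤ/2

Derivation:
rank_ℚ(R)=2; free=4−2=2
SNF(R) diag = [2, 2] → torsion [2, 2]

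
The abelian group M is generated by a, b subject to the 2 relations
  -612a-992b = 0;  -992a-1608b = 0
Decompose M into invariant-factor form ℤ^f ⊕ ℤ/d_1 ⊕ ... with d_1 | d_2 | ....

rank_ℚ(R)=2; free=2−2=0
SNF(R) diag = [4, 8] → torsion [4, 8]

Answer: M ≅ ℤ/4 ⊕ ℤ/8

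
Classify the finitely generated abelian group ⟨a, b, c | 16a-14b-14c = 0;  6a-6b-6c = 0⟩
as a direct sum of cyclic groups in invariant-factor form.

Answer: M ≅ ℤ^1 ⊕ ℤ/2 ⊕ ℤ/6

Derivation:
rank_ℚ(R)=2; free=3−2=1
SNF(R) diag = [2, 6] → torsion [2, 6]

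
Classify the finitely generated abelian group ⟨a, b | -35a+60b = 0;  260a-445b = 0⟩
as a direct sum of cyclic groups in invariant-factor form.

rank_ℚ(R)=2; free=2−2=0
SNF(R) diag = [5, 5] → torsion [5, 5]

Answer: M ≅ ℤ/5 ⊕ ℤ/5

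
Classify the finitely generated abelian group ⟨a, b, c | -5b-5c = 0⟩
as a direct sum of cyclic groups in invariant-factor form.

rank_ℚ(R)=1; free=3−1=2
SNF(R) diag = [5] → torsion [5]

Answer: M ≅ ℤ^2 ⊕ ℤ/5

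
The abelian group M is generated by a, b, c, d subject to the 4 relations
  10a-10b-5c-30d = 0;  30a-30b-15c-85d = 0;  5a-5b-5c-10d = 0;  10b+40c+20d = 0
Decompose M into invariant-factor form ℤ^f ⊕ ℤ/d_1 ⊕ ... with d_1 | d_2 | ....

Answer: M ≅ ℤ/5 ⊕ ℤ/5 ⊕ ℤ/5 ⊕ ℤ/10

Derivation:
rank_ℚ(R)=4; free=4−4=0
SNF(R) diag = [5, 5, 5, 10] → torsion [5, 5, 5, 10]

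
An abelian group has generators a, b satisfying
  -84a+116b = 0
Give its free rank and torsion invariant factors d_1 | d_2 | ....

Answer: M ≅ ℤ^1 ⊕ ℤ/4

Derivation:
rank_ℚ(R)=1; free=2−1=1
SNF(R) diag = [4] → torsion [4]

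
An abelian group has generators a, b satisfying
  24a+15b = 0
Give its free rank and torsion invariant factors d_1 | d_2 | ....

rank_ℚ(R)=1; free=2−1=1
SNF(R) diag = [3] → torsion [3]

Answer: M ≅ ℤ^1 ⊕ ℤ/3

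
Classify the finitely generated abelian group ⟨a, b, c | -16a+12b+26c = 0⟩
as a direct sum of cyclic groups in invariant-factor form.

rank_ℚ(R)=1; free=3−1=2
SNF(R) diag = [2] → torsion [2]

Answer: M ≅ ℤ^2 ⊕ ℤ/2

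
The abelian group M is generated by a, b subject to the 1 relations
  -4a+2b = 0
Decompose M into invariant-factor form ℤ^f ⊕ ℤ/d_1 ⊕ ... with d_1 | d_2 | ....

rank_ℚ(R)=1; free=2−1=1
SNF(R) diag = [2] → torsion [2]

Answer: M ≅ ℤ^1 ⊕ ℤ/2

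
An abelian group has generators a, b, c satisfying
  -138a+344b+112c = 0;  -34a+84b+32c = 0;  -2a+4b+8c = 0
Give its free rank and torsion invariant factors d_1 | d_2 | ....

Answer: M ≅ ℤ/2 ⊕ ℤ/4 ⊕ ℤ/8

Derivation:
rank_ℚ(R)=3; free=3−3=0
SNF(R) diag = [2, 4, 8] → torsion [2, 4, 8]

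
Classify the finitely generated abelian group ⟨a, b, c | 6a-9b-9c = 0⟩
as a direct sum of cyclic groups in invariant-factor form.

Answer: M ≅ ℤ^2 ⊕ ℤ/3

Derivation:
rank_ℚ(R)=1; free=3−1=2
SNF(R) diag = [3] → torsion [3]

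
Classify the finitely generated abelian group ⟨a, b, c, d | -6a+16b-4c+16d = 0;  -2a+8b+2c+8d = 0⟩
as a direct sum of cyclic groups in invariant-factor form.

rank_ℚ(R)=2; free=4−2=2
SNF(R) diag = [2, 2] → torsion [2, 2]

Answer: M ≅ ℤ^2 ⊕ ℤ/2 ⊕ ℤ/2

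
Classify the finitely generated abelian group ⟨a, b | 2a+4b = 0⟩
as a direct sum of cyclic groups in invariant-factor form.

Answer: M ≅ ℤ^1 ⊕ ℤ/2

Derivation:
rank_ℚ(R)=1; free=2−1=1
SNF(R) diag = [2] → torsion [2]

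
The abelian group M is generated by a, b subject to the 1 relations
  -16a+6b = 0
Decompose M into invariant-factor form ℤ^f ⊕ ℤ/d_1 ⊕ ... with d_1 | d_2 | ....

Answer: M ≅ ℤ^1 ⊕ ℤ/2

Derivation:
rank_ℚ(R)=1; free=2−1=1
SNF(R) diag = [2] → torsion [2]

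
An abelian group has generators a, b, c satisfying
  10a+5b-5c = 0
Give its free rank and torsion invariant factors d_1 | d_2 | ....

Answer: M ≅ ℤ^2 ⊕ ℤ/5

Derivation:
rank_ℚ(R)=1; free=3−1=2
SNF(R) diag = [5] → torsion [5]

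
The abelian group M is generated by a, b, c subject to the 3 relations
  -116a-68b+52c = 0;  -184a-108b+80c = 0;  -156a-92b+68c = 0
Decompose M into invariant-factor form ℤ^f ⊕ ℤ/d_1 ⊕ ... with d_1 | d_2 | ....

Answer: M ≅ ℤ/4 ⊕ ℤ/4 ⊕ ℤ/8

Derivation:
rank_ℚ(R)=3; free=3−3=0
SNF(R) diag = [4, 4, 8] → torsion [4, 4, 8]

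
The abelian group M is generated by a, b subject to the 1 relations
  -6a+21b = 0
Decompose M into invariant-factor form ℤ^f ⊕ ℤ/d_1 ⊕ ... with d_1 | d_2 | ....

rank_ℚ(R)=1; free=2−1=1
SNF(R) diag = [3] → torsion [3]

Answer: M ≅ ℤ^1 ⊕ ℤ/3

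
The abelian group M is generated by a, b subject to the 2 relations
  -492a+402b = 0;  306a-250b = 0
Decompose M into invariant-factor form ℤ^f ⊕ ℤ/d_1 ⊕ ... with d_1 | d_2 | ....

rank_ℚ(R)=2; free=2−2=0
SNF(R) diag = [2, 6] → torsion [2, 6]

Answer: M ≅ ℤ/2 ⊕ ℤ/6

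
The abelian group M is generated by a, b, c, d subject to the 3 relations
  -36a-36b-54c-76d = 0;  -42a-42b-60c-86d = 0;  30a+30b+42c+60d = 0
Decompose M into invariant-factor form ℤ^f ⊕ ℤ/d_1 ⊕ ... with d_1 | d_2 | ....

rank_ℚ(R)=3; free=4−3=1
SNF(R) diag = [2, 6, 6] → torsion [2, 6, 6]

Answer: M ≅ ℤ^1 ⊕ ℤ/2 ⊕ ℤ/6 ⊕ ℤ/6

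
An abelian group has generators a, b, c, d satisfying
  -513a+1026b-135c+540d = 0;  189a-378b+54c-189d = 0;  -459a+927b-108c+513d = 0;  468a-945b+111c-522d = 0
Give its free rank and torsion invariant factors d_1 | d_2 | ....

Answer: M ≅ ℤ/3 ⊕ ℤ/9 ⊕ ℤ/27 ⊕ ℤ/27

Derivation:
rank_ℚ(R)=4; free=4−4=0
SNF(R) diag = [3, 9, 27, 27] → torsion [3, 9, 27, 27]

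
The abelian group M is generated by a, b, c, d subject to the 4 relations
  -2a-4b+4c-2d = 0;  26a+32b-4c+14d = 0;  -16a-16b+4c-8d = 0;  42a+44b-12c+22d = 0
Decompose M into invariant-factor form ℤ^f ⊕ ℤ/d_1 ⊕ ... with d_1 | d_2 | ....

Answer: M ≅ ℤ/2 ⊕ ℤ/4 ⊕ ℤ/4 ⊕ ℤ/4

Derivation:
rank_ℚ(R)=4; free=4−4=0
SNF(R) diag = [2, 4, 4, 4] → torsion [2, 4, 4, 4]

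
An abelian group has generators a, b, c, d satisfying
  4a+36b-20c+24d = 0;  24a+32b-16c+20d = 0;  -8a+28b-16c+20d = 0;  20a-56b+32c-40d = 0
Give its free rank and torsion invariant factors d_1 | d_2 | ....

Answer: M ≅ ℤ/4 ⊕ ℤ/4 ⊕ ℤ/4 ⊕ ℤ/4

Derivation:
rank_ℚ(R)=4; free=4−4=0
SNF(R) diag = [4, 4, 4, 4] → torsion [4, 4, 4, 4]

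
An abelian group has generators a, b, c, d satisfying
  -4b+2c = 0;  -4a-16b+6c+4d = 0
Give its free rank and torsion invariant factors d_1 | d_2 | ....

rank_ℚ(R)=2; free=4−2=2
SNF(R) diag = [2, 4] → torsion [2, 4]

Answer: M ≅ ℤ^2 ⊕ ℤ/2 ⊕ ℤ/4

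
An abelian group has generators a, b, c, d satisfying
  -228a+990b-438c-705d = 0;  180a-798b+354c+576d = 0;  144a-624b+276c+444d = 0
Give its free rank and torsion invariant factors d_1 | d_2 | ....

Answer: M ≅ ℤ^1 ⊕ ℤ/3 ⊕ ℤ/6 ⊕ ℤ/12

Derivation:
rank_ℚ(R)=3; free=4−3=1
SNF(R) diag = [3, 6, 12] → torsion [3, 6, 12]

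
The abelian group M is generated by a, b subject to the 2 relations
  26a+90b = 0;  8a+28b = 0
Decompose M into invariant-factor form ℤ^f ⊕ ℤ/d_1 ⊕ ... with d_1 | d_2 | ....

rank_ℚ(R)=2; free=2−2=0
SNF(R) diag = [2, 4] → torsion [2, 4]

Answer: M ≅ ℤ/2 ⊕ ℤ/4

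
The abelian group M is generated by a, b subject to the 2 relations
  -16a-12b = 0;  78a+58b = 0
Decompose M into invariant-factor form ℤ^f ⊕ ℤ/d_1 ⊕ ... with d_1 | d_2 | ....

Answer: M ≅ ℤ/2 ⊕ ℤ/4

Derivation:
rank_ℚ(R)=2; free=2−2=0
SNF(R) diag = [2, 4] → torsion [2, 4]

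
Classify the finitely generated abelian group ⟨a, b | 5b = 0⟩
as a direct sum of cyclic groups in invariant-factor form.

Answer: M ≅ ℤ^1 ⊕ ℤ/5

Derivation:
rank_ℚ(R)=1; free=2−1=1
SNF(R) diag = [5] → torsion [5]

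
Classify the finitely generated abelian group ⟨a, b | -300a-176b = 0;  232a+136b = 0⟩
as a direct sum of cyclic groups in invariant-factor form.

rank_ℚ(R)=2; free=2−2=0
SNF(R) diag = [4, 8] → torsion [4, 8]

Answer: M ≅ ℤ/4 ⊕ ℤ/8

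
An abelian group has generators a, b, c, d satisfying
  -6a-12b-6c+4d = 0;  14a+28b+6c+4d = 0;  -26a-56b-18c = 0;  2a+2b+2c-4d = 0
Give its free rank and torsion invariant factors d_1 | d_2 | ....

Answer: M ≅ ℤ/2 ⊕ ℤ/2 ⊕ ℤ/4 ⊕ ℤ/8

Derivation:
rank_ℚ(R)=4; free=4−4=0
SNF(R) diag = [2, 2, 4, 8] → torsion [2, 2, 4, 8]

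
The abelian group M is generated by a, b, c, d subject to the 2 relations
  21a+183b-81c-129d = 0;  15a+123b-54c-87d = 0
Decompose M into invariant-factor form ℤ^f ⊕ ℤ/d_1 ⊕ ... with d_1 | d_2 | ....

rank_ℚ(R)=2; free=4−2=2
SNF(R) diag = [3, 9] → torsion [3, 9]

Answer: M ≅ ℤ^2 ⊕ ℤ/3 ⊕ ℤ/9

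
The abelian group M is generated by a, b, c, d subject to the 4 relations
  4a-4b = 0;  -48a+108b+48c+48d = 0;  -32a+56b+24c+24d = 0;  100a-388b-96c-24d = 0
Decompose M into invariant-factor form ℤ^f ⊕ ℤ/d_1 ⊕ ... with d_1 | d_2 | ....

rank_ℚ(R)=4; free=4−4=0
SNF(R) diag = [4, 12, 24, 72] → torsion [4, 12, 24, 72]

Answer: M ≅ ℤ/4 ⊕ ℤ/12 ⊕ ℤ/24 ⊕ ℤ/72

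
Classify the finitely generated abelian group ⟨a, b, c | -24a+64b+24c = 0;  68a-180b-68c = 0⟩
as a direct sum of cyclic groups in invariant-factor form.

rank_ℚ(R)=2; free=3−2=1
SNF(R) diag = [4, 8] → torsion [4, 8]

Answer: M ≅ ℤ^1 ⊕ ℤ/4 ⊕ ℤ/8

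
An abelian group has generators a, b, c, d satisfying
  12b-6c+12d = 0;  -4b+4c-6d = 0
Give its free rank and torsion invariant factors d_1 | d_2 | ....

Answer: M ≅ ℤ^2 ⊕ ℤ/2 ⊕ ℤ/6

Derivation:
rank_ℚ(R)=2; free=4−2=2
SNF(R) diag = [2, 6] → torsion [2, 6]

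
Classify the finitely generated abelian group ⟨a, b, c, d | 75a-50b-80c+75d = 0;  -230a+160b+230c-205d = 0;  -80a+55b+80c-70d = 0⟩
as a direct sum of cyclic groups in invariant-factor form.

Answer: M ≅ ℤ^1 ⊕ ℤ/5 ⊕ ℤ/5 ⊕ ℤ/15

Derivation:
rank_ℚ(R)=3; free=4−3=1
SNF(R) diag = [5, 5, 15] → torsion [5, 5, 15]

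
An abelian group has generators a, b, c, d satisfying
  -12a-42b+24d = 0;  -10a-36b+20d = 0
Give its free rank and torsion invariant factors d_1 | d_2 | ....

Answer: M ≅ ℤ^2 ⊕ ℤ/2 ⊕ ℤ/6

Derivation:
rank_ℚ(R)=2; free=4−2=2
SNF(R) diag = [2, 6] → torsion [2, 6]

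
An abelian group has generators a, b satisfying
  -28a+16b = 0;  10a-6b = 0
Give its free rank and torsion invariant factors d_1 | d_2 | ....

rank_ℚ(R)=2; free=2−2=0
SNF(R) diag = [2, 4] → torsion [2, 4]

Answer: M ≅ ℤ/2 ⊕ ℤ/4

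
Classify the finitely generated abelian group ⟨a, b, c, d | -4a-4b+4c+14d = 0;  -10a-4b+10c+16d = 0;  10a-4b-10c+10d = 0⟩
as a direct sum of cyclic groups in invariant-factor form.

Answer: M ≅ ℤ^1 ⊕ ℤ/2 ⊕ ℤ/2 ⊕ ℤ/4

Derivation:
rank_ℚ(R)=3; free=4−3=1
SNF(R) diag = [2, 2, 4] → torsion [2, 2, 4]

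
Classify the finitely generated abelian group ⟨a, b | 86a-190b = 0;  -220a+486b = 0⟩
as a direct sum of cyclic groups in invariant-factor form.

rank_ℚ(R)=2; free=2−2=0
SNF(R) diag = [2, 2] → torsion [2, 2]

Answer: M ≅ ℤ/2 ⊕ ℤ/2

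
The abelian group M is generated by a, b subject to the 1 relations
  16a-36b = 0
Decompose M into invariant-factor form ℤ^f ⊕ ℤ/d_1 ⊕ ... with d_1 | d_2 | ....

Answer: M ≅ ℤ^1 ⊕ ℤ/4

Derivation:
rank_ℚ(R)=1; free=2−1=1
SNF(R) diag = [4] → torsion [4]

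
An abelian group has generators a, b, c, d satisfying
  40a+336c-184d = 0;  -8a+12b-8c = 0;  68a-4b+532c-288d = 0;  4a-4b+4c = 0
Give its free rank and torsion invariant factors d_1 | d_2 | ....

rank_ℚ(R)=4; free=4−4=0
SNF(R) diag = [4, 4, 8, 16] → torsion [4, 4, 8, 16]

Answer: M ≅ ℤ/4 ⊕ ℤ/4 ⊕ ℤ/8 ⊕ ℤ/16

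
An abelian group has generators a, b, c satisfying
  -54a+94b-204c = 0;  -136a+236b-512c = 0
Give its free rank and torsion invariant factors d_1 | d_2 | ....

Answer: M ≅ ℤ^1 ⊕ ℤ/2 ⊕ ℤ/4

Derivation:
rank_ℚ(R)=2; free=3−2=1
SNF(R) diag = [2, 4] → torsion [2, 4]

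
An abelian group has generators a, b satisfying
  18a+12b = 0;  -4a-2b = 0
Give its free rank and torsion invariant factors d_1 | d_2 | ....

rank_ℚ(R)=2; free=2−2=0
SNF(R) diag = [2, 6] → torsion [2, 6]

Answer: M ≅ ℤ/2 ⊕ ℤ/6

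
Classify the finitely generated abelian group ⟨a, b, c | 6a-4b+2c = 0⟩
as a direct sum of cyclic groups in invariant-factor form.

rank_ℚ(R)=1; free=3−1=2
SNF(R) diag = [2] → torsion [2]

Answer: M ≅ ℤ^2 ⊕ ℤ/2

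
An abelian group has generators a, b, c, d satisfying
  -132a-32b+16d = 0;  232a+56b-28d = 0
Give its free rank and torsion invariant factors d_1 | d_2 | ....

rank_ℚ(R)=2; free=4−2=2
SNF(R) diag = [4, 4] → torsion [4, 4]

Answer: M ≅ ℤ^2 ⊕ ℤ/4 ⊕ ℤ/4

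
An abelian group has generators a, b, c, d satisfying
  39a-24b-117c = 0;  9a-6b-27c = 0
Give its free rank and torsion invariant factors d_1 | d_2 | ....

Answer: M ≅ ℤ^2 ⊕ ℤ/3 ⊕ ℤ/6

Derivation:
rank_ℚ(R)=2; free=4−2=2
SNF(R) diag = [3, 6] → torsion [3, 6]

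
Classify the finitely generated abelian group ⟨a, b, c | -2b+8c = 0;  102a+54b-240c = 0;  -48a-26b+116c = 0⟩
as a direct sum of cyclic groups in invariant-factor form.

rank_ℚ(R)=3; free=3−3=0
SNF(R) diag = [2, 6, 12] → torsion [2, 6, 12]

Answer: M ≅ ℤ/2 ⊕ ℤ/6 ⊕ ℤ/12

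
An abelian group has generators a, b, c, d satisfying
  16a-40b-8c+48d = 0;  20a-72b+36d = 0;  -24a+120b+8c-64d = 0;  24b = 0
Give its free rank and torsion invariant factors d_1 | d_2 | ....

rank_ℚ(R)=4; free=4−4=0
SNF(R) diag = [4, 8, 8, 24] → torsion [4, 8, 8, 24]

Answer: M ≅ ℤ/4 ⊕ ℤ/8 ⊕ ℤ/8 ⊕ ℤ/24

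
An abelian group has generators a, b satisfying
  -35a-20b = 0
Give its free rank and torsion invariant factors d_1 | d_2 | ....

Answer: M ≅ ℤ^1 ⊕ ℤ/5

Derivation:
rank_ℚ(R)=1; free=2−1=1
SNF(R) diag = [5] → torsion [5]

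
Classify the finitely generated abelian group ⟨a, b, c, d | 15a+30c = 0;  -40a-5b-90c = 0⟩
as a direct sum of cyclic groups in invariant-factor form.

rank_ℚ(R)=2; free=4−2=2
SNF(R) diag = [5, 15] → torsion [5, 15]

Answer: M ≅ ℤ^2 ⊕ ℤ/5 ⊕ ℤ/15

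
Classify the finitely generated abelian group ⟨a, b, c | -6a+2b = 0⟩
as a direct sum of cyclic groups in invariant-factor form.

rank_ℚ(R)=1; free=3−1=2
SNF(R) diag = [2] → torsion [2]

Answer: M ≅ ℤ^2 ⊕ ℤ/2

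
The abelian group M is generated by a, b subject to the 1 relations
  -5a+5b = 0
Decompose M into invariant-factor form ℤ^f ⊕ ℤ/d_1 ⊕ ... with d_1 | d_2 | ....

Answer: M ≅ ℤ^1 ⊕ ℤ/5

Derivation:
rank_ℚ(R)=1; free=2−1=1
SNF(R) diag = [5] → torsion [5]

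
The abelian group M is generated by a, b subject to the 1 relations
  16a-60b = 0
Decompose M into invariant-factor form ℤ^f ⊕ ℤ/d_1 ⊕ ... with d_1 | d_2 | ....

rank_ℚ(R)=1; free=2−1=1
SNF(R) diag = [4] → torsion [4]

Answer: M ≅ ℤ^1 ⊕ ℤ/4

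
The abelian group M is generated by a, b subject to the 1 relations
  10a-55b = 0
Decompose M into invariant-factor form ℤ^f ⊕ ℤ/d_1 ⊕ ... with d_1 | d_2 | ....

Answer: M ≅ ℤ^1 ⊕ ℤ/5

Derivation:
rank_ℚ(R)=1; free=2−1=1
SNF(R) diag = [5] → torsion [5]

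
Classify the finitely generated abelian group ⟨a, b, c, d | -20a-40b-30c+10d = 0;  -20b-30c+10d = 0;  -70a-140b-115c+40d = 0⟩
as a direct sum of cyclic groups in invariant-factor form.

Answer: M ≅ ℤ^1 ⊕ ℤ/5 ⊕ ℤ/10 ⊕ ℤ/20

Derivation:
rank_ℚ(R)=3; free=4−3=1
SNF(R) diag = [5, 10, 20] → torsion [5, 10, 20]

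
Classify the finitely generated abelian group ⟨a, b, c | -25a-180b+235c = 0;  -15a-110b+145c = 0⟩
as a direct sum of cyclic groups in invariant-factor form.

Answer: M ≅ ℤ^1 ⊕ ℤ/5 ⊕ ℤ/10

Derivation:
rank_ℚ(R)=2; free=3−2=1
SNF(R) diag = [5, 10] → torsion [5, 10]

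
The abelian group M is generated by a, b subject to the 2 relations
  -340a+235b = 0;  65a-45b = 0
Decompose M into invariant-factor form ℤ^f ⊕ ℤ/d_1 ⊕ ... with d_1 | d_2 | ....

Answer: M ≅ ℤ/5 ⊕ ℤ/5

Derivation:
rank_ℚ(R)=2; free=2−2=0
SNF(R) diag = [5, 5] → torsion [5, 5]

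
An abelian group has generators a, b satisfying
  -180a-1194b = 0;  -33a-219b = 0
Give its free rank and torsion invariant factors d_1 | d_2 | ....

rank_ℚ(R)=2; free=2−2=0
SNF(R) diag = [3, 6] → torsion [3, 6]

Answer: M ≅ ℤ/3 ⊕ ℤ/6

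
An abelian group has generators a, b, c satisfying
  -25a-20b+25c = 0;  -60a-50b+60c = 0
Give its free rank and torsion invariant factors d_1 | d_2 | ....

rank_ℚ(R)=2; free=3−2=1
SNF(R) diag = [5, 10] → torsion [5, 10]

Answer: M ≅ ℤ^1 ⊕ ℤ/5 ⊕ ℤ/10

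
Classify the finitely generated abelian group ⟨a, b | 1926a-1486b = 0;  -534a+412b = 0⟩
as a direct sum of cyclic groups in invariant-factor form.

Answer: M ≅ ℤ/2 ⊕ ℤ/6

Derivation:
rank_ℚ(R)=2; free=2−2=0
SNF(R) diag = [2, 6] → torsion [2, 6]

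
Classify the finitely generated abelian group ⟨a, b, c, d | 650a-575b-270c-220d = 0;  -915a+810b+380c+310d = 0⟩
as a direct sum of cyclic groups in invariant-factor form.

Answer: M ≅ ℤ^2 ⊕ ℤ/5 ⊕ ℤ/5

Derivation:
rank_ℚ(R)=2; free=4−2=2
SNF(R) diag = [5, 5] → torsion [5, 5]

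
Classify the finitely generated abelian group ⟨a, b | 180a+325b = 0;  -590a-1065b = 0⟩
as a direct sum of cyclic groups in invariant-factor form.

rank_ℚ(R)=2; free=2−2=0
SNF(R) diag = [5, 10] → torsion [5, 10]

Answer: M ≅ ℤ/5 ⊕ ℤ/10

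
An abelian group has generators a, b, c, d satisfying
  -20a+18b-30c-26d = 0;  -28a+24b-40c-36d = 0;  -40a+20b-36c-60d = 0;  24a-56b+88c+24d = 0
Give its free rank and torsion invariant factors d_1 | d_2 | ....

Answer: M ≅ ℤ/2 ⊕ ℤ/4 ⊕ ℤ/8 ⊕ ℤ/8

Derivation:
rank_ℚ(R)=4; free=4−4=0
SNF(R) diag = [2, 4, 8, 8] → torsion [2, 4, 8, 8]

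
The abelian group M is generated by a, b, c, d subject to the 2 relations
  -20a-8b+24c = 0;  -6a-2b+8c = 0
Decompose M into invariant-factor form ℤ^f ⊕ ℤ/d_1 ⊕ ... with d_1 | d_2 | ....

rank_ℚ(R)=2; free=4−2=2
SNF(R) diag = [2, 4] → torsion [2, 4]

Answer: M ≅ ℤ^2 ⊕ ℤ/2 ⊕ ℤ/4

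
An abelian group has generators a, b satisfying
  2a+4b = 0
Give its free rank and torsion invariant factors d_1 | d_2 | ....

rank_ℚ(R)=1; free=2−1=1
SNF(R) diag = [2] → torsion [2]

Answer: M ≅ ℤ^1 ⊕ ℤ/2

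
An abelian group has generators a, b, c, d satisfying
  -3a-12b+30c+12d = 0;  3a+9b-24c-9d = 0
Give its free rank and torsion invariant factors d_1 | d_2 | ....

Answer: M ≅ ℤ^2 ⊕ ℤ/3 ⊕ ℤ/3

Derivation:
rank_ℚ(R)=2; free=4−2=2
SNF(R) diag = [3, 3] → torsion [3, 3]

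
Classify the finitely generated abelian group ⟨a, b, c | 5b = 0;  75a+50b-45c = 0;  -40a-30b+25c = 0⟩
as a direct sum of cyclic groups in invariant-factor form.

rank_ℚ(R)=3; free=3−3=0
SNF(R) diag = [5, 5, 15] → torsion [5, 5, 15]

Answer: M ≅ ℤ/5 ⊕ ℤ/5 ⊕ ℤ/15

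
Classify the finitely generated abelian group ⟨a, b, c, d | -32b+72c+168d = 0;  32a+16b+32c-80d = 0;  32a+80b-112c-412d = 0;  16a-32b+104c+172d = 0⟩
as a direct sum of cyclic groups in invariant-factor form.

Answer: M ≅ ℤ/4 ⊕ ℤ/8 ⊕ ℤ/16 ⊕ ℤ/16

Derivation:
rank_ℚ(R)=4; free=4−4=0
SNF(R) diag = [4, 8, 16, 16] → torsion [4, 8, 16, 16]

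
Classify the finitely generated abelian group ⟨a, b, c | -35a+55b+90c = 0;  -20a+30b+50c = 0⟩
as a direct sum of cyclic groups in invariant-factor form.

Answer: M ≅ ℤ^1 ⊕ ℤ/5 ⊕ ℤ/10

Derivation:
rank_ℚ(R)=2; free=3−2=1
SNF(R) diag = [5, 10] → torsion [5, 10]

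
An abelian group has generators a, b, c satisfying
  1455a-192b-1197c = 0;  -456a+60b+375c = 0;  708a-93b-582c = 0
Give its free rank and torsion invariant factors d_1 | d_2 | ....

Answer: M ≅ ℤ/3 ⊕ ℤ/3 ⊕ ℤ/3

Derivation:
rank_ℚ(R)=3; free=3−3=0
SNF(R) diag = [3, 3, 3] → torsion [3, 3, 3]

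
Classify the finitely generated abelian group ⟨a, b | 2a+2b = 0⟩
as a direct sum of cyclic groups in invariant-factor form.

rank_ℚ(R)=1; free=2−1=1
SNF(R) diag = [2] → torsion [2]

Answer: M ≅ ℤ^1 ⊕ ℤ/2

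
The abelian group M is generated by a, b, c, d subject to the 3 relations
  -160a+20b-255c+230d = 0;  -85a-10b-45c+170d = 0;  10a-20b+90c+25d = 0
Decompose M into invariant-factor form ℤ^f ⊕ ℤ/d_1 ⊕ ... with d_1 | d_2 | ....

rank_ℚ(R)=3; free=4−3=1
SNF(R) diag = [5, 15, 45] → torsion [5, 15, 45]

Answer: M ≅ ℤ^1 ⊕ ℤ/5 ⊕ ℤ/15 ⊕ ℤ/45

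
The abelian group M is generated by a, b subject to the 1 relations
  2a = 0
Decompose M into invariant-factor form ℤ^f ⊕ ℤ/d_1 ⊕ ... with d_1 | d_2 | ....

rank_ℚ(R)=1; free=2−1=1
SNF(R) diag = [2] → torsion [2]

Answer: M ≅ ℤ^1 ⊕ ℤ/2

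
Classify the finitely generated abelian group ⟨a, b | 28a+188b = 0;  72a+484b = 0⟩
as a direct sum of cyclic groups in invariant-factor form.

rank_ℚ(R)=2; free=2−2=0
SNF(R) diag = [4, 4] → torsion [4, 4]

Answer: M ≅ ℤ/4 ⊕ ℤ/4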